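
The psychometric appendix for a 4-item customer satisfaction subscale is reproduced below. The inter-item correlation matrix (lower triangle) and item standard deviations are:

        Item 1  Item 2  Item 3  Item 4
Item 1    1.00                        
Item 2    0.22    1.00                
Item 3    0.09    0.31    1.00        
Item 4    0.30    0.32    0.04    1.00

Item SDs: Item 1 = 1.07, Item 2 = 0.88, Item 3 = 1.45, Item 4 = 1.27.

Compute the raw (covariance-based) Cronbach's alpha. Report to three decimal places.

Cronbach's alpha = 0.479

Σσ²ᵢ = 1.07² + 0.88² + 1.45² + 1.27² = 5.6347
Covariances σ_ij = r_ij · s_i · s_j:
  σ(Item 1,Item 2) = 0.22 × 1.07 × 0.88 = 0.2072
  σ(Item 1,Item 3) = 0.09 × 1.07 × 1.45 = 0.1396
  σ(Item 1,Item 4) = 0.30 × 1.07 × 1.27 = 0.4077
  σ(Item 2,Item 3) = 0.31 × 0.88 × 1.45 = 0.3956
  σ(Item 2,Item 4) = 0.32 × 0.88 × 1.27 = 0.3576
  σ(Item 3,Item 4) = 0.04 × 1.45 × 1.27 = 0.0737
σ²_T = Σσ²ᵢ + 2·Σσ_ij = 5.6347 + 2 × 1.5814 = 8.7975
α = (4/3)·(1 − 5.6347/8.7975) = 0.479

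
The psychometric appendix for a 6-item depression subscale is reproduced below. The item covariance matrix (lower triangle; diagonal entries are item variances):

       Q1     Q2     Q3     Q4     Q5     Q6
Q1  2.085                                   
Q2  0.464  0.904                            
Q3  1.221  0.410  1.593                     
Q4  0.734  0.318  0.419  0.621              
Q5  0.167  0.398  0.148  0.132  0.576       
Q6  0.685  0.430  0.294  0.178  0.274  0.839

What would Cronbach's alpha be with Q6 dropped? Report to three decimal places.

Cronbach's alpha = 0.755

Remaining items: Q1, Q2, Q3, Q4, Q5 (k = 5).
Σσ²ᵢ = 2.085 + 0.904 + 1.593 + 0.621 + 0.576 = 5.779
σ²_T = 5.779 + 2 × 4.411 = 14.601
α (item deleted) = (5/4)·(1 − 5.779/14.601) = 0.755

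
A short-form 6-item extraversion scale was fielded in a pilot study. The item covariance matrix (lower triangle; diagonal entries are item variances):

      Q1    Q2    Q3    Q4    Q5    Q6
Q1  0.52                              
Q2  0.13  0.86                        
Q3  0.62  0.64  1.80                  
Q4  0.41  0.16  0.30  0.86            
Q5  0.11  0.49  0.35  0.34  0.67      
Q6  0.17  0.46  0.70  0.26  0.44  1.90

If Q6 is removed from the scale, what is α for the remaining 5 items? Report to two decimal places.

α = 0.75

Remaining items: Q1, Q2, Q3, Q4, Q5 (k = 5).
Σσ²ᵢ = 0.52 + 0.86 + 1.80 + 0.86 + 0.67 = 4.71
σ²_total = 4.71 + 2 × 3.55 = 11.81
α (item deleted) = (5/4)·(1 − 4.71/11.81) = 0.75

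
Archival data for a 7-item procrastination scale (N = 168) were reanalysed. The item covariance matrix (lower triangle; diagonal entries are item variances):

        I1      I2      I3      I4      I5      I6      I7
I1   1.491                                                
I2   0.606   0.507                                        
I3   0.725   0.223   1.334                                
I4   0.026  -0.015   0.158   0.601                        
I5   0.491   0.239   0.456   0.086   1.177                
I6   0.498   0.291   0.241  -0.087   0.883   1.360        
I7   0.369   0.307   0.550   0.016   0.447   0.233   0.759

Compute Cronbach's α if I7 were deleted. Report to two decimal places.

Remaining items: I1, I2, I3, I4, I5, I6 (k = 6).
Σσᵢ² = 1.491 + 0.507 + 1.334 + 0.601 + 1.177 + 1.360 = 6.470
Var(T) = 6.470 + 2 × 4.821 = 16.112
α (item deleted) = (6/5)·(1 − 6.470/16.112) = 0.72

Cronbach's α = 0.72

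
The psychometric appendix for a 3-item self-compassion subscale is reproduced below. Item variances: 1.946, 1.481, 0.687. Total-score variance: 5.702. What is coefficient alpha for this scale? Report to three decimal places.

Σσ²ᵢ = 1.946 + 1.481 + 0.687 = 4.114
α = (k/(k−1))·(1 − Σσ²ᵢ/σ²_total) = (3/2)·(1 − 4.114/5.702) = 0.418

coefficient alpha = 0.418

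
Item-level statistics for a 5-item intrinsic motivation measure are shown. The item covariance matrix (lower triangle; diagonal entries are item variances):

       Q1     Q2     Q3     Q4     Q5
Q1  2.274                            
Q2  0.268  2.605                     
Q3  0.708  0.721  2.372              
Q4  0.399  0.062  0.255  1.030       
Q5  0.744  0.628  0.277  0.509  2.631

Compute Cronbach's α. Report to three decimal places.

Cronbach's α = 0.570

Σσᵢ² = 2.274 + 2.605 + 2.372 + 1.030 + 2.631 = 10.912
Sum of the distinct covariances = 4.571
total variance = 10.912 + 2 × 4.571 = 20.054
α = (k/(k−1))·(1 − Σσᵢ²/total variance) = (5/4)·(1 − 10.912/20.054) = 0.570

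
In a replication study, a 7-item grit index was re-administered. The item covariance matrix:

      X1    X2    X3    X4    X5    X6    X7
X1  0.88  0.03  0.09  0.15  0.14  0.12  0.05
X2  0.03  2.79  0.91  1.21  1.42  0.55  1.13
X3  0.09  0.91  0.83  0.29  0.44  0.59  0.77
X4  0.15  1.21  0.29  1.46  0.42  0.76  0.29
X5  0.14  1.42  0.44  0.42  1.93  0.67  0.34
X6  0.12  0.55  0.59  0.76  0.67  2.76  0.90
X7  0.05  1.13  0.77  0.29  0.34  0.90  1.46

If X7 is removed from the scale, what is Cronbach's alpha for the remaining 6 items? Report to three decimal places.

Remaining items: X1, X2, X3, X4, X5, X6 (k = 6).
ΣVar(i) = 0.88 + 2.79 + 0.83 + 1.46 + 1.93 + 2.76 = 10.65
σ²_total = 10.65 + 2 × 7.79 = 26.23
α (item deleted) = (6/5)·(1 − 10.65/26.23) = 0.713

Cronbach's alpha = 0.713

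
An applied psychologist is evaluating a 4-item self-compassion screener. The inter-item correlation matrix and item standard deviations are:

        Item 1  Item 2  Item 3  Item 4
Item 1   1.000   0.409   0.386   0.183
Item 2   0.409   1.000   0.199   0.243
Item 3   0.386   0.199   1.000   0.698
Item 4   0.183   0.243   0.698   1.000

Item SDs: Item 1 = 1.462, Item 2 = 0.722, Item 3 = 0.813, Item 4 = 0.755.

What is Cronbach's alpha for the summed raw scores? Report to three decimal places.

Σσ²ᵢ = 1.462² + 0.722² + 0.813² + 0.755² = 3.8897
Covariances σ_ij = r_ij · s_i · s_j:
  σ(Item 1,Item 2) = 0.409 × 1.462 × 0.722 = 0.4317
  σ(Item 1,Item 3) = 0.386 × 1.462 × 0.813 = 0.4588
  σ(Item 1,Item 4) = 0.183 × 1.462 × 0.755 = 0.2020
  σ(Item 2,Item 3) = 0.199 × 0.722 × 0.813 = 0.1168
  σ(Item 2,Item 4) = 0.243 × 0.722 × 0.755 = 0.1325
  σ(Item 3,Item 4) = 0.698 × 0.813 × 0.755 = 0.4284
σ²_T = Σσ²ᵢ + 2·Σσ_ij = 3.8897 + 2 × 1.7702 = 7.4301
α = (4/3)·(1 − 3.8897/7.4301) = 0.635

α = 0.635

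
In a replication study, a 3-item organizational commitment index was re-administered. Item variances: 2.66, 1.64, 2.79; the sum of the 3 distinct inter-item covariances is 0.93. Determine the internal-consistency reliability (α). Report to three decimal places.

Σσ²ᵢ = 2.66 + 1.64 + 2.79 = 7.09
Sum of distinct covariances = 0.93
σ²_total = Σσ²ᵢ + 2·Σcov = 7.09 + 2 × 0.93 = 8.95
α = (3/2)·(1 − 7.09/8.95) = 0.312

α = 0.312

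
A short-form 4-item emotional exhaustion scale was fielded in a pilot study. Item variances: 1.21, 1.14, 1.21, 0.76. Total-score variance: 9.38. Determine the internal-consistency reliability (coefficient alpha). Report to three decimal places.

sum of item variances = 1.21 + 1.14 + 1.21 + 0.76 = 4.32
α = (k/(k−1))·(1 − sum of item variances/σ²_T) = (4/3)·(1 − 4.32/9.38) = 0.719

coefficient alpha = 0.719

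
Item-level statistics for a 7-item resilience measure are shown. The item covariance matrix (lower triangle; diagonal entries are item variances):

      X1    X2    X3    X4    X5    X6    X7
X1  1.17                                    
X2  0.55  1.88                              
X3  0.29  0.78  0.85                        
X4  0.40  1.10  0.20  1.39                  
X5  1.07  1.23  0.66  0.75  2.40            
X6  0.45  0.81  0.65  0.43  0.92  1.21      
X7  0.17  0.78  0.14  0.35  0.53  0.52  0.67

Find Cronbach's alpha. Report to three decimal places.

Σσᵢ² = 1.17 + 1.88 + 0.85 + 1.39 + 2.40 + 1.21 + 0.67 = 9.57
Sum of the distinct covariances = 12.78
σ²_total = 9.57 + 2 × 12.78 = 35.13
α = (k/(k−1))·(1 − Σσᵢ²/σ²_total) = (7/6)·(1 − 9.57/35.13) = 0.849

Cronbach's alpha = 0.849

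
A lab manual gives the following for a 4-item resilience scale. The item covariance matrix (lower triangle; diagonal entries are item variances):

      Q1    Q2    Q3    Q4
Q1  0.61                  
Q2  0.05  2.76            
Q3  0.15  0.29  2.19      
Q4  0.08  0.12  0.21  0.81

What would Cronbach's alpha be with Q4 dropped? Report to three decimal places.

Remaining items: Q1, Q2, Q3 (k = 3).
Σσᵢ² = 0.61 + 2.76 + 2.19 = 5.56
Var(T) = 5.56 + 2 × 0.49 = 6.54
α (item deleted) = (3/2)·(1 − 5.56/6.54) = 0.225

Cronbach's alpha = 0.225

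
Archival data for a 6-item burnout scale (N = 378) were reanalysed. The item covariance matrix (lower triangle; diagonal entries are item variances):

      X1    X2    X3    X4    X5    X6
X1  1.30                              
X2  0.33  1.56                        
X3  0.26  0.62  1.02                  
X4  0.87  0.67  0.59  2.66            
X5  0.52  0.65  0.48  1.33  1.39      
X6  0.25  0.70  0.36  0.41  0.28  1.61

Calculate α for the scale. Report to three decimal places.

α = 0.763

Σσᵢ² = 1.30 + 1.56 + 1.02 + 2.66 + 1.39 + 1.61 = 9.54
Sum of off-diagonal covariances = 8.32
σ²_T = 9.54 + 2 × 8.32 = 26.18
α = (k/(k−1))·(1 − Σσᵢ²/σ²_T) = (6/5)·(1 − 9.54/26.18) = 0.763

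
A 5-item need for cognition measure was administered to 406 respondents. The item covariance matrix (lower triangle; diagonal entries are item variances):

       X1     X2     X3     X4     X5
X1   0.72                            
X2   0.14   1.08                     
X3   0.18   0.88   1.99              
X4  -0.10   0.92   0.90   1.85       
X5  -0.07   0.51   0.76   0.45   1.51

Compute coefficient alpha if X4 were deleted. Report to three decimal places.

coefficient alpha = 0.634

Remaining items: X1, X2, X3, X5 (k = 4).
Σσᵢ² = 0.72 + 1.08 + 1.99 + 1.51 = 5.30
σ²_T = 5.30 + 2 × 2.40 = 10.10
α (item deleted) = (4/3)·(1 − 5.30/10.10) = 0.634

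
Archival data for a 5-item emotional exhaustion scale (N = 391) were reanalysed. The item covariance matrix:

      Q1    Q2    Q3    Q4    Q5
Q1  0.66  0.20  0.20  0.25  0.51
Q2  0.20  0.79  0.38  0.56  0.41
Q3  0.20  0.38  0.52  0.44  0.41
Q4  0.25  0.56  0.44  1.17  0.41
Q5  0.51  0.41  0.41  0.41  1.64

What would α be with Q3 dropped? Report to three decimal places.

α = 0.698

Remaining items: Q1, Q2, Q4, Q5 (k = 4).
sum of item variances = 0.66 + 0.79 + 1.17 + 1.64 = 4.26
σ²_T = 4.26 + 2 × 2.34 = 8.94
α (item deleted) = (4/3)·(1 − 4.26/8.94) = 0.698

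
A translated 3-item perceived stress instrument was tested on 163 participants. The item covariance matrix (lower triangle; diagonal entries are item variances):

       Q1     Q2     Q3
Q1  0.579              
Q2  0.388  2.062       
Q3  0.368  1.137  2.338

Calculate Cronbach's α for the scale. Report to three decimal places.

Σσᵢ² = 0.579 + 2.062 + 2.338 = 4.979
Sum of off-diagonal covariances = 1.893
total variance = 4.979 + 2 × 1.893 = 8.765
α = (k/(k−1))·(1 − Σσᵢ²/total variance) = (3/2)·(1 − 4.979/8.765) = 0.648

α = 0.648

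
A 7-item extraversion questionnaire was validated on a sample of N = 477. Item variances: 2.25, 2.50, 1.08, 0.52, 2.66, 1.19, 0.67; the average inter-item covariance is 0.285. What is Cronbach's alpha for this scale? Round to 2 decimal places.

sum of item variances = 2.25 + 2.50 + 1.08 + 0.52 + 2.66 + 1.19 + 0.67 = 10.87
Sum of the 21 distinct covariances = 21 × 0.285 = 5.985
total variance = sum of item variances + 2·Σcov = 10.87 + 2 × 5.985 = 22.840
α = (7/6)·(1 − 10.87/22.840) = 0.61

α = 0.61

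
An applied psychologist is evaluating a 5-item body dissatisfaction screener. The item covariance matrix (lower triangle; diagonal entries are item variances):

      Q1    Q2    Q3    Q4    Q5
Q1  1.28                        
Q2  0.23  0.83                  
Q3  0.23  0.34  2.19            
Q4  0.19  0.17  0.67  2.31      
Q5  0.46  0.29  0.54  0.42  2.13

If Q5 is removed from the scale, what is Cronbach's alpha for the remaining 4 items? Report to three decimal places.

Cronbach's alpha = 0.475

Remaining items: Q1, Q2, Q3, Q4 (k = 4).
ΣVar(i) = 1.28 + 0.83 + 2.19 + 2.31 = 6.61
Var(T) = 6.61 + 2 × 1.83 = 10.27
α (item deleted) = (4/3)·(1 − 6.61/10.27) = 0.475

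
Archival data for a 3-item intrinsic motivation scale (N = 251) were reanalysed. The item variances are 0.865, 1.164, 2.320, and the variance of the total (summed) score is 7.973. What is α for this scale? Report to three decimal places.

Σσ²ᵢ = 0.865 + 1.164 + 2.320 = 4.349
α = (k/(k−1))·(1 − Σσ²ᵢ/σ²_total) = (3/2)·(1 − 4.349/7.973) = 0.682

α = 0.682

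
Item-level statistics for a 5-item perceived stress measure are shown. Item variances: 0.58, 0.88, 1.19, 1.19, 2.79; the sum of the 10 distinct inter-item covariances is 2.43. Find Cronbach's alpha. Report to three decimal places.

Cronbach's alpha = 0.529

ΣVar(i) = 0.58 + 0.88 + 1.19 + 1.19 + 2.79 = 6.63
Sum of distinct covariances = 2.43
total variance = ΣVar(i) + 2·Σcov = 6.63 + 2 × 2.43 = 11.49
α = (5/4)·(1 − 6.63/11.49) = 0.529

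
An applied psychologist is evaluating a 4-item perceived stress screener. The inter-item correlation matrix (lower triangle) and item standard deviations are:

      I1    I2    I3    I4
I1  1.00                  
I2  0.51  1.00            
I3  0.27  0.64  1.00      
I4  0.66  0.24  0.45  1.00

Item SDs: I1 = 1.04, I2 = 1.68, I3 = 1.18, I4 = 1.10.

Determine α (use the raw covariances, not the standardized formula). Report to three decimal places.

Σσ²ᵢ = 1.04² + 1.68² + 1.18² + 1.10² = 6.5064
Covariances σ_ij = r_ij · s_i · s_j:
  σ(I1,I2) = 0.51 × 1.04 × 1.68 = 0.8911
  σ(I1,I3) = 0.27 × 1.04 × 1.18 = 0.3313
  σ(I1,I4) = 0.66 × 1.04 × 1.10 = 0.7550
  σ(I2,I3) = 0.64 × 1.68 × 1.18 = 1.2687
  σ(I2,I4) = 0.24 × 1.68 × 1.10 = 0.4435
  σ(I3,I4) = 0.45 × 1.18 × 1.10 = 0.5841
σ²_T = Σσ²ᵢ + 2·Σσ_ij = 6.5064 + 2 × 4.2737 = 15.0538
α = (4/3)·(1 − 6.5064/15.0538) = 0.757

α = 0.757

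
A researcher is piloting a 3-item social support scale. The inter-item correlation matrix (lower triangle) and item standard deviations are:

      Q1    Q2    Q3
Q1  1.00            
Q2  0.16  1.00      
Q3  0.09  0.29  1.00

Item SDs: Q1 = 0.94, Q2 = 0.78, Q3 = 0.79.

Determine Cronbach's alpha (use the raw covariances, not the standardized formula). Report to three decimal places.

Cronbach's alpha = 0.383

Σσ²ᵢ = 0.94² + 0.78² + 0.79² = 2.1161
Covariances σ_ij = r_ij · s_i · s_j:
  σ(Q1,Q2) = 0.16 × 0.94 × 0.78 = 0.1173
  σ(Q1,Q3) = 0.09 × 0.94 × 0.79 = 0.0668
  σ(Q2,Q3) = 0.29 × 0.78 × 0.79 = 0.1787
σ²_T = Σσ²ᵢ + 2·Σσ_ij = 2.1161 + 2 × 0.3628 = 2.8417
α = (3/2)·(1 − 2.1161/2.8417) = 0.383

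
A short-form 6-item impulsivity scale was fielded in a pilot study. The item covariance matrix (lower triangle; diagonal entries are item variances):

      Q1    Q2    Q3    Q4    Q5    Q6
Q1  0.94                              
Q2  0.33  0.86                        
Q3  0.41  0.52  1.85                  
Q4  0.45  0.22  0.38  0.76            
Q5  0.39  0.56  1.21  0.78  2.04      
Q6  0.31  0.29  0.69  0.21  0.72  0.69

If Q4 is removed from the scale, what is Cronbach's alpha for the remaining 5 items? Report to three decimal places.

Remaining items: Q1, Q2, Q3, Q5, Q6 (k = 5).
sum of item variances = 0.94 + 0.86 + 1.85 + 2.04 + 0.69 = 6.38
total variance = 6.38 + 2 × 5.43 = 17.24
α (item deleted) = (5/4)·(1 − 6.38/17.24) = 0.787

α = 0.787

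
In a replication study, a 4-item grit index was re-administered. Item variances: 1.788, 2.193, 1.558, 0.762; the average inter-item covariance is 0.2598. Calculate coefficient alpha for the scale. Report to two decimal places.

α = 0.44

ΣVar(i) = 1.788 + 2.193 + 1.558 + 0.762 = 6.301
Sum of the 6 distinct covariances = 6 × 0.2598 = 1.5588
Var(T) = ΣVar(i) + 2·Σcov = 6.301 + 2 × 1.5588 = 9.4186
α = (4/3)·(1 − 6.301/9.4186) = 0.44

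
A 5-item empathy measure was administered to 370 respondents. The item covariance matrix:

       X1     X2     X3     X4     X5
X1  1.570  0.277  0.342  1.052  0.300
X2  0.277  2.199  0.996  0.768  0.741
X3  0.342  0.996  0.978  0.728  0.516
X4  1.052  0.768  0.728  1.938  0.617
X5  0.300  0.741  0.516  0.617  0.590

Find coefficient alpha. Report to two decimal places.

ΣVar(i) = 1.570 + 2.199 + 0.978 + 1.938 + 0.590 = 7.275
Sum of off-diagonal covariances = 6.337
total variance = 7.275 + 2 × 6.337 = 19.949
α = (k/(k−1))·(1 − ΣVar(i)/total variance) = (5/4)·(1 − 7.275/19.949) = 0.79

coefficient alpha = 0.79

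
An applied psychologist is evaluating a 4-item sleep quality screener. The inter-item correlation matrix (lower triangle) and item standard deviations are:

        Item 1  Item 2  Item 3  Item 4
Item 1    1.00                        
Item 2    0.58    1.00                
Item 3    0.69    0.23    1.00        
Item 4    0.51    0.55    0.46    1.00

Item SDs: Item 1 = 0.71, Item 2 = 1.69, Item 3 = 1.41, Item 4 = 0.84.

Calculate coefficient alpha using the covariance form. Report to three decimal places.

Σσ²ᵢ = 0.71² + 1.69² + 1.41² + 0.84² = 6.0539
Covariances σ_ij = r_ij · s_i · s_j:
  σ(Item 1,Item 2) = 0.58 × 0.71 × 1.69 = 0.6959
  σ(Item 1,Item 3) = 0.69 × 0.71 × 1.41 = 0.6908
  σ(Item 1,Item 4) = 0.51 × 0.71 × 0.84 = 0.3042
  σ(Item 2,Item 3) = 0.23 × 1.69 × 1.41 = 0.5481
  σ(Item 2,Item 4) = 0.55 × 1.69 × 0.84 = 0.7808
  σ(Item 3,Item 4) = 0.46 × 1.41 × 0.84 = 0.5448
σ²_T = Σσ²ᵢ + 2·Σσ_ij = 6.0539 + 2 × 3.5646 = 13.1831
α = (4/3)·(1 − 6.0539/13.1831) = 0.721

α = 0.721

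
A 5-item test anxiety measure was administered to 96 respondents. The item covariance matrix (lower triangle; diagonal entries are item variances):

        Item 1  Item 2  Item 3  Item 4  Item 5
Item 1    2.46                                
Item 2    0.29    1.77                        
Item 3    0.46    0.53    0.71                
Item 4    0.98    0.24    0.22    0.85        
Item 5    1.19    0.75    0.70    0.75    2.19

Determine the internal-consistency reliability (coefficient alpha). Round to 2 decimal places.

Σσ²ᵢ = 2.46 + 1.77 + 0.71 + 0.85 + 2.19 = 7.98
Σ_{i<j} σ_ij = 6.11
σ²_total = 7.98 + 2 × 6.11 = 20.20
α = (k/(k−1))·(1 − Σσ²ᵢ/σ²_total) = (5/4)·(1 − 7.98/20.20) = 0.76

coefficient alpha = 0.76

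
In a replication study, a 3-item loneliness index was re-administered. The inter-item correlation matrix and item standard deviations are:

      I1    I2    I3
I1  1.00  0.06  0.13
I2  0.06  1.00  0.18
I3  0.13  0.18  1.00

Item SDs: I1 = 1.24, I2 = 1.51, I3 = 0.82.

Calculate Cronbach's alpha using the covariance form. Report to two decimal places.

Σσ²ᵢ = 1.24² + 1.51² + 0.82² = 4.4901
Covariances σ_ij = r_ij · s_i · s_j:
  σ(I1,I2) = 0.06 × 1.24 × 1.51 = 0.1123
  σ(I1,I3) = 0.13 × 1.24 × 0.82 = 0.1322
  σ(I2,I3) = 0.18 × 1.51 × 0.82 = 0.2229
σ²_T = Σσ²ᵢ + 2·Σσ_ij = 4.4901 + 2 × 0.4674 = 5.4249
α = (3/2)·(1 − 4.4901/5.4249) = 0.26

Cronbach's alpha = 0.26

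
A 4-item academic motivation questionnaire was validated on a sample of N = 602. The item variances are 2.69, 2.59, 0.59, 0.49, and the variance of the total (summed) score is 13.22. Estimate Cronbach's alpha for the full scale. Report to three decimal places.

sum of item variances = 2.69 + 2.59 + 0.59 + 0.49 = 6.36
α = (k/(k−1))·(1 − sum of item variances/total variance) = (4/3)·(1 − 6.36/13.22) = 0.692

Cronbach's alpha = 0.692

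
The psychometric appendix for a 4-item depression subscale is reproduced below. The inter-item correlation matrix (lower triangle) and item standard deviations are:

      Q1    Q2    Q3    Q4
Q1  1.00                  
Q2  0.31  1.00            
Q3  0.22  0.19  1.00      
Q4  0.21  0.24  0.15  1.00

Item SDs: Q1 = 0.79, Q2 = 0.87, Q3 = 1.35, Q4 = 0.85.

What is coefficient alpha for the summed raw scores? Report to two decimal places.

α = 0.50

Σσ²ᵢ = 0.79² + 0.87² + 1.35² + 0.85² = 3.9260
Covariances σ_ij = r_ij · s_i · s_j:
  σ(Q1,Q2) = 0.31 × 0.79 × 0.87 = 0.2131
  σ(Q1,Q3) = 0.22 × 0.79 × 1.35 = 0.2346
  σ(Q1,Q4) = 0.21 × 0.79 × 0.85 = 0.1410
  σ(Q2,Q3) = 0.19 × 0.87 × 1.35 = 0.2232
  σ(Q2,Q4) = 0.24 × 0.87 × 0.85 = 0.1775
  σ(Q3,Q4) = 0.15 × 1.35 × 0.85 = 0.1721
σ²_T = Σσ²ᵢ + 2·Σσ_ij = 3.9260 + 2 × 1.1615 = 6.2490
α = (4/3)·(1 − 3.9260/6.2490) = 0.50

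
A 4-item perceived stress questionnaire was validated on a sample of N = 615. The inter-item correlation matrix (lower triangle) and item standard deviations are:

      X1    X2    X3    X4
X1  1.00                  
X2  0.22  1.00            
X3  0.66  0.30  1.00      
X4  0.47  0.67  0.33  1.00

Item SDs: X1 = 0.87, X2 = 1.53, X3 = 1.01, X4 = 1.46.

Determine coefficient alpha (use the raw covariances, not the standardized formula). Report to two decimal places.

α = 0.74

Σσ²ᵢ = 0.87² + 1.53² + 1.01² + 1.46² = 6.2495
Covariances σ_ij = r_ij · s_i · s_j:
  σ(X1,X2) = 0.22 × 0.87 × 1.53 = 0.2928
  σ(X1,X3) = 0.66 × 0.87 × 1.01 = 0.5799
  σ(X1,X4) = 0.47 × 0.87 × 1.46 = 0.5970
  σ(X2,X3) = 0.30 × 1.53 × 1.01 = 0.4636
  σ(X2,X4) = 0.67 × 1.53 × 1.46 = 1.4966
  σ(X3,X4) = 0.33 × 1.01 × 1.46 = 0.4866
σ²_T = Σσ²ᵢ + 2·Σσ_ij = 6.2495 + 2 × 3.9165 = 14.0825
α = (4/3)·(1 − 6.2495/14.0825) = 0.74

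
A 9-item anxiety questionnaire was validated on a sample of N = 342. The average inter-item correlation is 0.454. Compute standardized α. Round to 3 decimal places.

α = 0.882

Standardized α = k·r̄ / (1 + (k−1)·r̄) = 9 × 0.454 / (1 + 8 × 0.454)
  = 4.0860 / 4.6320 = 0.882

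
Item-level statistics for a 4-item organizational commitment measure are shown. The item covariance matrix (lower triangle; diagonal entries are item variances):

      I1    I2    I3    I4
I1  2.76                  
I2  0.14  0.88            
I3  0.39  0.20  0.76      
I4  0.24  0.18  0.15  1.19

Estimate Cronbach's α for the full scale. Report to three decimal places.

Σσ²ᵢ = 2.76 + 0.88 + 0.76 + 1.19 = 5.59
Sum of off-diagonal covariances = 1.30
σ²_total = 5.59 + 2 × 1.30 = 8.19
α = (k/(k−1))·(1 − Σσ²ᵢ/σ²_total) = (4/3)·(1 − 5.59/8.19) = 0.423

Cronbach's α = 0.423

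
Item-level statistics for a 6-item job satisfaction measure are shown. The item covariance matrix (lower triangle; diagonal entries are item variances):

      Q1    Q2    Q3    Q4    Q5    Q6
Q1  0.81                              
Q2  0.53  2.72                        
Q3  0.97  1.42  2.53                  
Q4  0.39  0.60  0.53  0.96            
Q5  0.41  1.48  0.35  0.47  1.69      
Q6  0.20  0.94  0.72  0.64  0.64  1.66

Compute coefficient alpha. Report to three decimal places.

Σσ²ᵢ = 0.81 + 2.72 + 2.53 + 0.96 + 1.69 + 1.66 = 10.37
Σ_{i<j} σ_ij = 10.29
Var(T) = 10.37 + 2 × 10.29 = 30.95
α = (k/(k−1))·(1 − Σσ²ᵢ/Var(T)) = (6/5)·(1 − 10.37/30.95) = 0.798

α = 0.798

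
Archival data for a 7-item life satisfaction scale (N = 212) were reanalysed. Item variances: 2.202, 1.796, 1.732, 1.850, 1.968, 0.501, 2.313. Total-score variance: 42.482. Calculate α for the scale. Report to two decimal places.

ΣVar(i) = 2.202 + 1.796 + 1.732 + 1.850 + 1.968 + 0.501 + 2.313 = 12.362
α = (k/(k−1))·(1 − ΣVar(i)/σ²_T) = (7/6)·(1 − 12.362/42.482) = 0.83

α = 0.83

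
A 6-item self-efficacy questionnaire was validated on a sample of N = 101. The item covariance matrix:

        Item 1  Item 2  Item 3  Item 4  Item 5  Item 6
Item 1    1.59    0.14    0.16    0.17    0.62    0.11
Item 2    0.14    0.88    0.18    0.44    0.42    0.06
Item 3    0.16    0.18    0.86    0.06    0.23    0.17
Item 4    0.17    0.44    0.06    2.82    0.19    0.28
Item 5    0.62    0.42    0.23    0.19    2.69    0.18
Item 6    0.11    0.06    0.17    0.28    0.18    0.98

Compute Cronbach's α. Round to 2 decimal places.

Σσᵢ² = 1.59 + 0.88 + 0.86 + 2.82 + 2.69 + 0.98 = 9.82
Sum of off-diagonal covariances = 3.41
σ²_T = 9.82 + 2 × 3.41 = 16.64
α = (k/(k−1))·(1 − Σσᵢ²/σ²_T) = (6/5)·(1 − 9.82/16.64) = 0.49

α = 0.49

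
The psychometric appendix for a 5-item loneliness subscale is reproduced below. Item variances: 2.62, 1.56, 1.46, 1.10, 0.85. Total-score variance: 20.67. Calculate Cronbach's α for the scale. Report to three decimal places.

ΣVar(i) = 2.62 + 1.56 + 1.46 + 1.10 + 0.85 = 7.59
α = (k/(k−1))·(1 − ΣVar(i)/σ²_total) = (5/4)·(1 − 7.59/20.67) = 0.791

Cronbach's α = 0.791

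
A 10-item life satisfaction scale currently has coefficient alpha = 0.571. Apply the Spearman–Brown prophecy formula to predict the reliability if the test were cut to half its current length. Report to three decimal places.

predicted reliability = 0.400

Length factor m = 1/2
α' = m·α / (1 − (1−m)·α)
   = 1/2 × 0.571 / (1 − (1 − 1/2) × 0.571)
   = 0.2855 / 0.7145 = 0.400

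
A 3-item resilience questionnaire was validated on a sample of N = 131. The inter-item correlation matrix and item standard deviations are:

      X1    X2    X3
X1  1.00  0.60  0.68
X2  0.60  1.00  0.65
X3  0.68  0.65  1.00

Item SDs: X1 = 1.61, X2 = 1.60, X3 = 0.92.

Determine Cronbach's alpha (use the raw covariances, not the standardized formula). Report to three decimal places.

Σσ²ᵢ = 1.61² + 1.60² + 0.92² = 5.9985
Covariances σ_ij = r_ij · s_i · s_j:
  σ(X1,X2) = 0.60 × 1.61 × 1.60 = 1.5456
  σ(X1,X3) = 0.68 × 1.61 × 0.92 = 1.0072
  σ(X2,X3) = 0.65 × 1.60 × 0.92 = 0.9568
σ²_T = Σσ²ᵢ + 2·Σσ_ij = 5.9985 + 2 × 3.5096 = 13.0177
α = (3/2)·(1 − 5.9985/13.0177) = 0.809

Cronbach's alpha = 0.809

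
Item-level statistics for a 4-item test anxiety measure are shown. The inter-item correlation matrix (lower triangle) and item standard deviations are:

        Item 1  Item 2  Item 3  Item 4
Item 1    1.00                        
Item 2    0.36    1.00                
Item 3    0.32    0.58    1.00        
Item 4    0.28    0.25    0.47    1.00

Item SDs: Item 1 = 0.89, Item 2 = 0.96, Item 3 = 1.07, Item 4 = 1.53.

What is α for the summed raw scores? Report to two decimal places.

Σσ²ᵢ = 0.89² + 0.96² + 1.07² + 1.53² = 5.1995
Covariances σ_ij = r_ij · s_i · s_j:
  σ(Item 1,Item 2) = 0.36 × 0.89 × 0.96 = 0.3076
  σ(Item 1,Item 3) = 0.32 × 0.89 × 1.07 = 0.3047
  σ(Item 1,Item 4) = 0.28 × 0.89 × 1.53 = 0.3813
  σ(Item 2,Item 3) = 0.58 × 0.96 × 1.07 = 0.5958
  σ(Item 2,Item 4) = 0.25 × 0.96 × 1.53 = 0.3672
  σ(Item 3,Item 4) = 0.47 × 1.07 × 1.53 = 0.7694
σ²_T = Σσ²ᵢ + 2·Σσ_ij = 5.1995 + 2 × 2.7260 = 10.6515
α = (4/3)·(1 − 5.1995/10.6515) = 0.68

α = 0.68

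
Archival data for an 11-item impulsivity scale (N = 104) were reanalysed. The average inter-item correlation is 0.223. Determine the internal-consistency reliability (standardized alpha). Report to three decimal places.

α = 0.759

Standardized α = k·r̄ / (1 + (k−1)·r̄) = 11 × 0.223 / (1 + 10 × 0.223)
  = 2.4530 / 3.2300 = 0.759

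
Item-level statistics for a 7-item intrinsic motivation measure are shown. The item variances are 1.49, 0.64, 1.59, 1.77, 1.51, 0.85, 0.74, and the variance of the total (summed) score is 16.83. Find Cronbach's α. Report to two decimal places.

α = 0.57

ΣVar(i) = 1.49 + 0.64 + 1.59 + 1.77 + 1.51 + 0.85 + 0.74 = 8.59
α = (k/(k−1))·(1 − ΣVar(i)/σ²_total) = (7/6)·(1 − 8.59/16.83) = 0.57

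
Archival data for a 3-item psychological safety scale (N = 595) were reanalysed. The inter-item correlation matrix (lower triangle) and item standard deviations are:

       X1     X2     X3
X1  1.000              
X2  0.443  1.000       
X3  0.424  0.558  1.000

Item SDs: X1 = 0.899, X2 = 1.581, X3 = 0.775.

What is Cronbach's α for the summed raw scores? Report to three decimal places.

α = 0.677

Σσ²ᵢ = 0.899² + 1.581² + 0.775² = 3.9084
Covariances σ_ij = r_ij · s_i · s_j:
  σ(X1,X2) = 0.443 × 0.899 × 1.581 = 0.6296
  σ(X1,X3) = 0.424 × 0.899 × 0.775 = 0.2954
  σ(X2,X3) = 0.558 × 1.581 × 0.775 = 0.6837
σ²_T = Σσ²ᵢ + 2·Σσ_ij = 3.9084 + 2 × 1.6087 = 7.1258
α = (3/2)·(1 − 3.9084/7.1258) = 0.677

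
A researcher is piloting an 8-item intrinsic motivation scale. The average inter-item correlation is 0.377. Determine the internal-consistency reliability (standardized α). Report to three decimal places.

α = 0.829

Standardized α = k·r̄ / (1 + (k−1)·r̄) = 8 × 0.377 / (1 + 7 × 0.377)
  = 3.0160 / 3.6390 = 0.829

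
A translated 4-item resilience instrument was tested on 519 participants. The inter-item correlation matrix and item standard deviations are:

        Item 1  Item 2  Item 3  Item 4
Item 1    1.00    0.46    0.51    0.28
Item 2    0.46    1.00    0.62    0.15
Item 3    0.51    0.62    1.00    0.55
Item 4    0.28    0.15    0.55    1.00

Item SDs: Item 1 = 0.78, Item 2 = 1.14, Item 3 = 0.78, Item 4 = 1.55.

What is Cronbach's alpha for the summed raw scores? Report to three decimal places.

Σσ²ᵢ = 0.78² + 1.14² + 0.78² + 1.55² = 4.9189
Covariances σ_ij = r_ij · s_i · s_j:
  σ(Item 1,Item 2) = 0.46 × 0.78 × 1.14 = 0.4090
  σ(Item 1,Item 3) = 0.51 × 0.78 × 0.78 = 0.3103
  σ(Item 1,Item 4) = 0.28 × 0.78 × 1.55 = 0.3385
  σ(Item 2,Item 3) = 0.62 × 1.14 × 0.78 = 0.5513
  σ(Item 2,Item 4) = 0.15 × 1.14 × 1.55 = 0.2651
  σ(Item 3,Item 4) = 0.55 × 0.78 × 1.55 = 0.6650
σ²_T = Σσ²ᵢ + 2·Σσ_ij = 4.9189 + 2 × 2.5392 = 9.9973
α = (4/3)·(1 − 4.9189/9.9973) = 0.677

Cronbach's alpha = 0.677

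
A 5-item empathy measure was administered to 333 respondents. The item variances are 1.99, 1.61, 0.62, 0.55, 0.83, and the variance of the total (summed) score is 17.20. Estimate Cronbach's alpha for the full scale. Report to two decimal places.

ΣVar(i) = 1.99 + 1.61 + 0.62 + 0.55 + 0.83 = 5.60
α = (k/(k−1))·(1 − ΣVar(i)/σ²_total) = (5/4)·(1 − 5.60/17.20) = 0.84

Cronbach's alpha = 0.84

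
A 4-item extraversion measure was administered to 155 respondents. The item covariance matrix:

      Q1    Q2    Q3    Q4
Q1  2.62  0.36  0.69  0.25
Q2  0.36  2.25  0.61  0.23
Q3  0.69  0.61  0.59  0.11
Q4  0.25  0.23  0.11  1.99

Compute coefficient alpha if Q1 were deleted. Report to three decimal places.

Remaining items: Q2, Q3, Q4 (k = 3).
Σσ²ᵢ = 2.25 + 0.59 + 1.99 = 4.83
σ²_T = 4.83 + 2 × 0.95 = 6.73
α (item deleted) = (3/2)·(1 − 4.83/6.73) = 0.423

coefficient alpha = 0.423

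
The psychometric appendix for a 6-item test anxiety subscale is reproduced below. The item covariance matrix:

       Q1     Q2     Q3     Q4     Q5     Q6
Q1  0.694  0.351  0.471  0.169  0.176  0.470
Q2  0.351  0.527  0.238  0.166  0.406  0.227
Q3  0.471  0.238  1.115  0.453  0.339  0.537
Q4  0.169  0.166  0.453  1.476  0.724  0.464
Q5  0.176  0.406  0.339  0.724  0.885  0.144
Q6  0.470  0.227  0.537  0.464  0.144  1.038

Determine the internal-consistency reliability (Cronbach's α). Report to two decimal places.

Σσ²ᵢ = 0.694 + 0.527 + 1.115 + 1.476 + 0.885 + 1.038 = 5.735
Sum of off-diagonal covariances = 5.335
Var(T) = 5.735 + 2 × 5.335 = 16.405
α = (k/(k−1))·(1 − Σσ²ᵢ/Var(T)) = (6/5)·(1 − 5.735/16.405) = 0.78

α = 0.78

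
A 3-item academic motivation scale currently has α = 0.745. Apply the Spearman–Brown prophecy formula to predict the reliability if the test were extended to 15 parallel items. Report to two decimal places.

predicted reliability = 0.94

Length factor m = 15/3 = 5.0000
α' = m·α / (1 + (m−1)·α)
   = 15/3 × 0.745 / (1 + (15/3 − 1) × 0.745)
   = 3.7250 / 3.9800 = 0.94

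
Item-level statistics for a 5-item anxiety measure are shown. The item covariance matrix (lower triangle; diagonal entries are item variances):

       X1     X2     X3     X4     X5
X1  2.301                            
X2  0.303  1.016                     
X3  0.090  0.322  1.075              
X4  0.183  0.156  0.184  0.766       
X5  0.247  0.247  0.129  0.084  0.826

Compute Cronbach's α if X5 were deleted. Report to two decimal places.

Remaining items: X1, X2, X3, X4 (k = 4).
sum of item variances = 2.301 + 1.016 + 1.075 + 0.766 = 5.158
total variance = 5.158 + 2 × 1.238 = 7.634
α (item deleted) = (4/3)·(1 − 5.158/7.634) = 0.43

Cronbach's α = 0.43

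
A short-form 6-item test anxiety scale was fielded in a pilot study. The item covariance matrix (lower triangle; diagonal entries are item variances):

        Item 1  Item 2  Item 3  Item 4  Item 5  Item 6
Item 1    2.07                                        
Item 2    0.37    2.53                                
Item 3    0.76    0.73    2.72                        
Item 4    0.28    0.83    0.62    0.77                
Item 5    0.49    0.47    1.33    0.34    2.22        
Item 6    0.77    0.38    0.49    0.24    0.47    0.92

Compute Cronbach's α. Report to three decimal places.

Σσᵢ² = 2.07 + 2.53 + 2.72 + 0.77 + 2.22 + 0.92 = 11.23
Σ_{i<j} σ_ij = 8.57
σ²_T = 11.23 + 2 × 8.57 = 28.37
α = (k/(k−1))·(1 − Σσᵢ²/σ²_T) = (6/5)·(1 − 11.23/28.37) = 0.725

α = 0.725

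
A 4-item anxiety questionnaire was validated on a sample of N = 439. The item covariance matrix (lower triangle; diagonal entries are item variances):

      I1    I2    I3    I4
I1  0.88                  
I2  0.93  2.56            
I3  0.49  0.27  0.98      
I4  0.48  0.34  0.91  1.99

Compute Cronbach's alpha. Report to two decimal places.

α = 0.69

sum of item variances = 0.88 + 2.56 + 0.98 + 1.99 = 6.41
Sum of off-diagonal covariances = 3.42
Var(T) = 6.41 + 2 × 3.42 = 13.25
α = (k/(k−1))·(1 − sum of item variances/Var(T)) = (4/3)·(1 − 6.41/13.25) = 0.69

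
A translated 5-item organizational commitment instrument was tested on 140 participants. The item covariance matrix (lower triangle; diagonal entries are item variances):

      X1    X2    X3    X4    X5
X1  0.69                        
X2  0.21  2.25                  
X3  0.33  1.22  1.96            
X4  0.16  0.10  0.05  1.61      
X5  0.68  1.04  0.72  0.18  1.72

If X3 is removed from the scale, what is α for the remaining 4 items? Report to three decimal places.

α = 0.574

Remaining items: X1, X2, X4, X5 (k = 4).
sum of item variances = 0.69 + 2.25 + 1.61 + 1.72 = 6.27
total variance = 6.27 + 2 × 2.37 = 11.01
α (item deleted) = (4/3)·(1 − 6.27/11.01) = 0.574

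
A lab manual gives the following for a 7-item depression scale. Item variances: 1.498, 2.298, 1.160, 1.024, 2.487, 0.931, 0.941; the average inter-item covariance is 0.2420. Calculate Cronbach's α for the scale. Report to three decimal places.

α = 0.578

sum of item variances = 1.498 + 2.298 + 1.160 + 1.024 + 2.487 + 0.931 + 0.941 = 10.339
Sum of the 21 distinct covariances = 21 × 0.2420 = 5.0820
Var(T) = sum of item variances + 2·Σcov = 10.339 + 2 × 5.0820 = 20.5030
α = (7/6)·(1 − 10.339/20.5030) = 0.578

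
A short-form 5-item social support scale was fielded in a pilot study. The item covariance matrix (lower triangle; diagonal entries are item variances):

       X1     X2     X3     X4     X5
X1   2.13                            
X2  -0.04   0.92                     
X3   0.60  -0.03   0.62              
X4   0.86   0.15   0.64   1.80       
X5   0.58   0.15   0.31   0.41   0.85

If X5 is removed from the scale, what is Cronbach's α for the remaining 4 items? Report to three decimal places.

α = 0.591

Remaining items: X1, X2, X3, X4 (k = 4).
Σσᵢ² = 2.13 + 0.92 + 0.62 + 1.80 = 5.47
σ²_T = 5.47 + 2 × 2.18 = 9.83
α (item deleted) = (4/3)·(1 − 5.47/9.83) = 0.591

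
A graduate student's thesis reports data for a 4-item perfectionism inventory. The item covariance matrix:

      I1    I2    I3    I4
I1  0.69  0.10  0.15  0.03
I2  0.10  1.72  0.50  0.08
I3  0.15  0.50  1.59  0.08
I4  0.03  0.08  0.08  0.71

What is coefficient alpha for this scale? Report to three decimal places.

coefficient alpha = 0.380

Σσᵢ² = 0.69 + 1.72 + 1.59 + 0.71 = 4.71
Sum of the distinct covariances = 0.94
Var(T) = 4.71 + 2 × 0.94 = 6.59
α = (k/(k−1))·(1 − Σσᵢ²/Var(T)) = (4/3)·(1 − 4.71/6.59) = 0.380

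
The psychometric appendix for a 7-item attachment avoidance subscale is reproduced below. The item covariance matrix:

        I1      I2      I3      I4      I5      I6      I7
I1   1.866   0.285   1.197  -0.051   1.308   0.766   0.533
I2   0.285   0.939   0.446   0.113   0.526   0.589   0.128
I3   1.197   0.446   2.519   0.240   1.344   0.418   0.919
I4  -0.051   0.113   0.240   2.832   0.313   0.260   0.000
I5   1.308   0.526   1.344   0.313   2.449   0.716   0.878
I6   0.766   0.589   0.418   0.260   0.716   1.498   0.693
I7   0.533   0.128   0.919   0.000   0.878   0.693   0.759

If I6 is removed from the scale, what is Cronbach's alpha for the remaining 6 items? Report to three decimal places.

Remaining items: I1, I2, I3, I4, I5, I7 (k = 6).
sum of item variances = 1.866 + 0.939 + 2.519 + 2.832 + 2.449 + 0.759 = 11.364
σ²_total = 11.364 + 2 × 8.179 = 27.722
α (item deleted) = (6/5)·(1 − 11.364/27.722) = 0.708

α = 0.708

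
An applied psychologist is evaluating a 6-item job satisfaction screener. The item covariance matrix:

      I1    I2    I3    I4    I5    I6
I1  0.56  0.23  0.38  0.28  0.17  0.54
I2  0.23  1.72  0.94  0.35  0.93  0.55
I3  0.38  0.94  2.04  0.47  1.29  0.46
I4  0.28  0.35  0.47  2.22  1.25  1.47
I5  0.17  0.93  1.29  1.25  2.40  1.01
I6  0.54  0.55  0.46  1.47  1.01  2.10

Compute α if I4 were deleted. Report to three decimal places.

Remaining items: I1, I2, I3, I5, I6 (k = 5).
Σσ²ᵢ = 0.56 + 1.72 + 2.04 + 2.40 + 2.10 = 8.82
Var(T) = 8.82 + 2 × 6.50 = 21.82
α (item deleted) = (5/4)·(1 − 8.82/21.82) = 0.745

α = 0.745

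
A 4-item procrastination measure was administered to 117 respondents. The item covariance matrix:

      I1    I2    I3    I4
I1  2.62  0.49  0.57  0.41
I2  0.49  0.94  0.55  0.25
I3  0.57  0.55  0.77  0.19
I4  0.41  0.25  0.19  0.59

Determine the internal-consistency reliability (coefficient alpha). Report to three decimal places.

coefficient alpha = 0.667

Σσ²ᵢ = 2.62 + 0.94 + 0.77 + 0.59 = 4.92
Sum of the distinct covariances = 2.46
σ²_T = 4.92 + 2 × 2.46 = 9.84
α = (k/(k−1))·(1 − Σσ²ᵢ/σ²_T) = (4/3)·(1 − 4.92/9.84) = 0.667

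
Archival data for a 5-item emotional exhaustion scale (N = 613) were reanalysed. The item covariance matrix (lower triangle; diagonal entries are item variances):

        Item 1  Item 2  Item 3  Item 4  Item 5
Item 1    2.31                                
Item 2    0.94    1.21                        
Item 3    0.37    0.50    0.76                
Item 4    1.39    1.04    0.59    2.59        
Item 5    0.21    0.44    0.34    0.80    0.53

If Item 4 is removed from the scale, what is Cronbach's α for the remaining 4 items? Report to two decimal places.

Cronbach's α = 0.72

Remaining items: Item 1, Item 2, Item 3, Item 5 (k = 4).
ΣVar(i) = 2.31 + 1.21 + 0.76 + 0.53 = 4.81
σ²_T = 4.81 + 2 × 2.80 = 10.41
α (item deleted) = (4/3)·(1 − 4.81/10.41) = 0.72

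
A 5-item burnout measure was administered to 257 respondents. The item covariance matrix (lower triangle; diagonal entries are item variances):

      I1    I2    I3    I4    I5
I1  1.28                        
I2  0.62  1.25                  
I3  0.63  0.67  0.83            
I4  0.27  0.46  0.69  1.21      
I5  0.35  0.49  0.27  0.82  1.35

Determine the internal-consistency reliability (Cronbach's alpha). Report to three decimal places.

ΣVar(i) = 1.28 + 1.25 + 0.83 + 1.21 + 1.35 = 5.92
Sum of off-diagonal covariances = 5.27
total variance = 5.92 + 2 × 5.27 = 16.46
α = (k/(k−1))·(1 − ΣVar(i)/total variance) = (5/4)·(1 − 5.92/16.46) = 0.800

Cronbach's alpha = 0.800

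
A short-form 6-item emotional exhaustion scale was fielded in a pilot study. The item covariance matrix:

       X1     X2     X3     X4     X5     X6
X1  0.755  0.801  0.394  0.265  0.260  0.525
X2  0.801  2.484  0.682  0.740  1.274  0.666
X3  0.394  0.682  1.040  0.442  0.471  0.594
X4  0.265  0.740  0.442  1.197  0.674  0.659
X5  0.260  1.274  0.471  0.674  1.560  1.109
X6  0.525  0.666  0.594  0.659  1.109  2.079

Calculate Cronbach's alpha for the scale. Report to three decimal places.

sum of item variances = 0.755 + 2.484 + 1.040 + 1.197 + 1.560 + 2.079 = 9.115
Sum of the distinct covariances = 9.556
σ²_total = 9.115 + 2 × 9.556 = 28.227
α = (k/(k−1))·(1 − sum of item variances/σ²_total) = (6/5)·(1 − 9.115/28.227) = 0.812

α = 0.812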